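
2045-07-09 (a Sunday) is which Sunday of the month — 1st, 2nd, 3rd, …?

Day 9 falls in week ⌈9/7⌉ of the month.
Days 1–7 hold the 1st Sunday, 8–14 the 2nd, 15–21 the 3rd, 22–28 the 4th, 29–31 the 5th.
9 is in the range for the 2nd.

2nd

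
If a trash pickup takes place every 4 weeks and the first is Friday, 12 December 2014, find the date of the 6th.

1 May 2015

The 6th occurrence is 5 intervals after the first: 5 × 28 = 140 days after 12 December 2014.
December has 31 days — 19 days to the end of December leaves 121.
January has 31 days (90 left).
February has 28 days (62 left).
March has 31 days (31 left).
April has 30 days (1 left).
1 day into May → 1 May 2015.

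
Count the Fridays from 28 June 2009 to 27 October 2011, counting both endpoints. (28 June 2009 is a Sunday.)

28 June 2009 is a Sunday; the first Friday on or after it is 3 July 2009 (5 days later).
From 3 July 2009 to 27 October 2011: 181 + 365 + 300 = 846 days (rest of 2009, 2010, to 27 October 2011 in 2011).
846 ÷ 7 = 120 full weeks with remainder 6, so 120 more Fridays after the first → 121.

121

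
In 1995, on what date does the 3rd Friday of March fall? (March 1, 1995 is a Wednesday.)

1995-03-17

March 1995 begins on a Wednesday, so the first Friday is March 3 (2 days later).
The 3rd Friday is 2 weeks later: 3 + 14 = 17.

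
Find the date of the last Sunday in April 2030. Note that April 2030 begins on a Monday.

April 2030 begins on a Monday, so the first Sunday is April 7 (6 days later).
April 2030 has 30 days. Adding weeks: 7, 14, 21, 28 — the last one ≤ 30 is the 28th.

April 28, 2030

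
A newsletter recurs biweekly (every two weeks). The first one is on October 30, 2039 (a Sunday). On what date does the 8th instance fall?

The 8th occurrence is 7 intervals after the first: 7 × 14 = 98 days after October 30, 2039.
October has 31 days — 1 day to the end of October leaves 97.
November has 30 days (67 left).
December has 31 days (36 left).
January has 31 days (5 left).
5 days into February → February 5, 2040.

February 5, 2040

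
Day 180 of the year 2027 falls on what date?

January has 31 days (180 − 31 = 149 remain).
February has 28 days (149 − 28 = 121 remain).
March has 31 days (121 − 31 = 90 remain).
April has 30 days (90 − 30 = 60 remain).
May has 31 days (60 − 31 = 29 remain).
29 into June → June 29.

2027-06-29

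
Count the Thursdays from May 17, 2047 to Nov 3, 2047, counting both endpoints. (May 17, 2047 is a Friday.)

May 17, 2047 is a Friday; the first Thursday on or after it is May 23, 2047 (6 days later).
From May 23, 2047 to Nov 3, 2047: 8 + 30 + 31 + 31 + 30 + 31 + 3 = 164 days (rest of May, Jun, Jul, Aug, Sep, Oct, Nov).
164 ÷ 7 = 23 full weeks with remainder 3, so 23 more Thursdays after the first → 24.

24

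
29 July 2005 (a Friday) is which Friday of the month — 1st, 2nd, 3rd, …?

Day 29 falls in week ⌈29/7⌉ of the month.
Days 1–7 hold the 1st Friday, 8–14 the 2nd, 15–21 the 3rd, 22–28 the 4th, 29–31 the 5th.
29 is in the range for the 5th.

5th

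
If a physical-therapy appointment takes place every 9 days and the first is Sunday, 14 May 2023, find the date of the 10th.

The 10th occurrence is 9 intervals after the first: 9 × 9 = 81 days after 14 May 2023.
May has 31 days — 17 days to the end of May leaves 64.
June has 30 days (34 left).
July has 31 days (3 left).
3 days into August → 3 August 2023.

3 August 2023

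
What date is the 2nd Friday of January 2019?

January 11, 2019

The first Friday of January 2019 is January 4.
The 2nd Friday is 1 weeks later: 4 + 7 = 11.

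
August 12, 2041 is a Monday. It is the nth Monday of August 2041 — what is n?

Day 12 falls in week ⌈12/7⌉ of the month.
Days 1–7 hold the 1st Monday, 8–14 the 2nd, 15–21 the 3rd, 22–28 the 4th, 29–31 the 5th.
12 is in the range for the 2nd.

2nd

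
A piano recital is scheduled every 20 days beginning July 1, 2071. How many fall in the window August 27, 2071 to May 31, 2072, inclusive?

14

Occurrences land 20·i days after July 1, 2071 for i = 0, 1, 2, …
August 27, 2071 is 57 days after the start; 57 ÷ 20 = 2 remainder 17; since the remainder is 17, round up to i = 3. First occurrence in the window: #4 on August 30, 2071 (3×20 = 60 days in).
May 31, 2072 is 335 days after the start; 335 ÷ 20 = 16 remainder 15. Last occurrence in the window: #17 on May 16, 2072.
Occurrences #4 through #17: 14 in total.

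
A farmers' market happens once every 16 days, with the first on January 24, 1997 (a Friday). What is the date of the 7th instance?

The 7th occurrence is 6 intervals after the first: 6 × 16 = 96 days after January 24, 1997.
January has 31 days — 7 days to the end of January leaves 89.
February has 28 days (61 left).
March has 31 days (30 left).
30 days into April → April 30, 1997.

April 30, 1997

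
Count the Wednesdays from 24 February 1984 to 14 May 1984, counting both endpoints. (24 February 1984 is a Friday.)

24 February 1984 is a Friday; the first Wednesday on or after it is 29 February 1984 (5 days later).
From 29 February 1984 to 14 May 1984: 0 + 31 + 30 + 14 = 75 days (rest of February, March, April, May).
75 ÷ 7 = 10 full weeks with remainder 5, so 10 more Wednesdays after the first → 11.

11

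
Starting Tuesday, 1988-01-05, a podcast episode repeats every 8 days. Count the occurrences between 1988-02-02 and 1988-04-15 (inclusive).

9

Occurrences land 8·i days after 1988-01-05 for i = 0, 1, 2, …
1988-02-02 is 28 days after the start; 28 ÷ 8 = 3 remainder 4; since the remainder is 4, round up to i = 4. First occurrence in the window: #5 on 1988-02-06 (4×8 = 32 days in).
1988-04-15 is 101 days after the start; 101 ÷ 8 = 12 remainder 5. Last occurrence in the window: #13 on 1988-04-10.
Occurrences #5 through #13: 9 in total.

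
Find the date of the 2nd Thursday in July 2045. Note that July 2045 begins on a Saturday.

July 13, 2045

July 2045 begins on a Saturday, so the first Thursday is July 6 (5 days later).
The 2nd Thursday is 1 weeks later: 6 + 7 = 13.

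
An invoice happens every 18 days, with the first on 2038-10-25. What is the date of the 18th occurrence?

The 18th occurrence is 17 intervals after the first: 17 × 18 = 306 days after 2038-10-25.
October has 31 days — 6 days to the end of October leaves 300.
November has 30 days (270 left).
December has 31 days (239 left).
January has 31 days (208 left).
February has 28 days (180 left).
March has 31 days (149 left).
April has 30 days (119 left).
May has 31 days (88 left).
June has 30 days (58 left).
July has 31 days (27 left).
27 days into August → 2039-08-27.

2039-08-27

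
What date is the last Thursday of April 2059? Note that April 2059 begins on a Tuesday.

April 2059 begins on a Tuesday, so the first Thursday is April 3 (2 days later).
April 2059 has 30 days. Adding weeks: 3, 10, 17, 24 — the last one ≤ 30 is the 24th.

2059-04-24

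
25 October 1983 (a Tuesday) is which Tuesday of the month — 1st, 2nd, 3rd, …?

Day 25 falls in week ⌈25/7⌉ of the month.
Days 1–7 hold the 1st Tuesday, 8–14 the 2nd, 15–21 the 3rd, 22–28 the 4th, 29–31 the 5th.
25 is in the range for the 4th.

4th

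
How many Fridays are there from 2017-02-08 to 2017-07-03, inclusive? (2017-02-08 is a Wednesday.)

21

2017-02-08 is a Wednesday; the first Friday on or after it is 2017-02-10 (2 days later).
From 2017-02-10 to 2017-07-03: 18 + 31 + 30 + 31 + 30 + 3 = 143 days (rest of February, March, April, May, June, July).
143 ÷ 7 = 20 full weeks with remainder 3, so 20 more Fridays after the first → 21.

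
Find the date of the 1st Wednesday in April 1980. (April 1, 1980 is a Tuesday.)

2 April 1980

April 1980 begins on a Tuesday, so the first Wednesday is April 2 (1 day later).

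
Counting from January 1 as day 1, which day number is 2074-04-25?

115

Days in months before April: 31 + 28 + 31 = 90.
Plus 25 days into April → day 115.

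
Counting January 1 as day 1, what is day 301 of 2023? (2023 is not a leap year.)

Jan has 31 days (301 − 31 = 270 remain).
Feb has 28 days (270 − 28 = 242 remain).
Mar has 31 days (242 − 31 = 211 remain).
Apr has 30 days (211 − 30 = 181 remain).
May has 31 days (181 − 31 = 150 remain).
Jun has 30 days (150 − 30 = 120 remain).
Jul has 31 days (120 − 31 = 89 remain).
Aug has 31 days (89 − 31 = 58 remain).
Sep has 30 days (58 − 30 = 28 remain).
28 into Oct → Oct 28.

Oct 28, 2023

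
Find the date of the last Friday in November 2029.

November 30, 2029

The first Friday of November 2029 is November 2.
November 2029 has 30 days. Adding weeks: 2, 9, 16, 23, 30 — the last one ≤ 30 is the 30th.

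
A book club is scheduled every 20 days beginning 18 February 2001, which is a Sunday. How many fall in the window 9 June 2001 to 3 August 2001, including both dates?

3

Occurrences land 20·i days after 18 February 2001 for i = 0, 1, 2, …
9 June 2001 is 111 days after the start; 111 ÷ 20 = 5 remainder 11; since the remainder is 11, round up to i = 6. First occurrence in the window: #7 on 18 June 2001 (6×20 = 120 days in).
3 August 2001 is 166 days after the start; 166 ÷ 20 = 8 remainder 6. Last occurrence in the window: #9 on 28 July 2001.
Occurrences #7 through #9: 3 in total.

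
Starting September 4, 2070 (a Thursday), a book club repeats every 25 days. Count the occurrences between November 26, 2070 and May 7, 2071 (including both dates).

6

Occurrences land 25·i days after September 4, 2070 for i = 0, 1, 2, …
November 26, 2070 is 83 days after the start; 83 ÷ 25 = 3 remainder 8; since the remainder is 8, round up to i = 4. First occurrence in the window: #5 on December 13, 2070 (4×25 = 100 days in).
May 7, 2071 is 245 days after the start; 245 ÷ 25 = 9 remainder 20. Last occurrence in the window: #10 on April 17, 2071.
Occurrences #5 through #10: 6 in total.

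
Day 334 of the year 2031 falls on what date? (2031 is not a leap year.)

2031-11-30

January has 31 days (334 − 31 = 303 remain).
February has 28 days (303 − 28 = 275 remain).
March has 31 days (275 − 31 = 244 remain).
April has 30 days (244 − 30 = 214 remain).
May has 31 days (214 − 31 = 183 remain).
June has 30 days (183 − 30 = 153 remain).
July has 31 days (153 − 31 = 122 remain).
August has 31 days (122 − 31 = 91 remain).
September has 30 days (91 − 30 = 61 remain).
October has 31 days (61 − 31 = 30 remain).
30 into November → November 30.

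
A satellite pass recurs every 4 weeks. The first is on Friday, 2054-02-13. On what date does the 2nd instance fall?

2054-03-13

The 2nd occurrence is 1 interval after the first: 1 × 28 = 28 days after 2054-02-13.
February has 28 days — 15 days to the end of February leaves 13.
13 days into March → 2054-03-13.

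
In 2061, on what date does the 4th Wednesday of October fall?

October 2061 begins on a Saturday, so the first Wednesday is October 5 (4 days later).
The 4th Wednesday is 3 weeks later: 5 + 21 = 26.

26 October 2061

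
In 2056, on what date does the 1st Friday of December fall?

December 2056 begins on a Friday, so the first Friday is December 1.

1 December 2056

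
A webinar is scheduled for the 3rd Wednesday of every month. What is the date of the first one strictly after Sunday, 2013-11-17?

November 2013 starts on a Friday; its first Wednesday is the 6th, so the 3rd Wednesday is the 20th — 2013-11-20.
2013-11-20 is after 2013-11-17, so that is the next one.

2013-11-20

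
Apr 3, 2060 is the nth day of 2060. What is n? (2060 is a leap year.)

Days in months before Apr: 31 + 29 + 31 = 91.
Plus 3 days into Apr → day 94.

94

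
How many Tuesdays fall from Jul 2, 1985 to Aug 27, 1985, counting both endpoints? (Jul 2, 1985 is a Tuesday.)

Jul 2, 1985 is a Tuesday; the first Tuesday on or after it is Jul 2, 1985.
From Jul 2, 1985 to Aug 27, 1985: 29 + 27 = 56 days (rest of Jul, Aug).
56 ÷ 7 = 8 full weeks with remainder 0, so 8 more Tuesdays after the first → 9.

9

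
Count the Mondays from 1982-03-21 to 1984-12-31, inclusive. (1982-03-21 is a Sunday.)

1982-03-21 is a Sunday; the first Monday on or after it is 1982-03-22 (1 day later).
From 1982-03-22 to 1984-12-31: 284 + 365 + 366 = 1015 days (rest of 1982, 1983, to 1984-12-31 in 1984).
1015 ÷ 7 = 145 full weeks with remainder 0, so 145 more Mondays after the first → 146.

146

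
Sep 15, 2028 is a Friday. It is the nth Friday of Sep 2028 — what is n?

3rd

Day 15 falls in week ⌈15/7⌉ of the month.
Days 1–7 hold the 1st Friday, 8–14 the 2nd, 15–21 the 3rd, 22–28 the 4th, 29–31 the 5th.
15 is in the range for the 3rd.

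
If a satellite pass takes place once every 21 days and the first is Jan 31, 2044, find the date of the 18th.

Jan 22, 2045

The 18th occurrence is 17 intervals after the first: 17 × 21 = 357 days after Jan 31, 2044.
Jan has 31 days — 0 days to the end of Jan leaves 357.
Feb has 29 days (328 left).
Mar has 31 days (297 left).
Apr has 30 days (267 left).
May has 31 days (236 left).
Jun has 30 days (206 left).
Jul has 31 days (175 left).
Aug has 31 days (144 left).
Sep has 30 days (114 left).
Oct has 31 days (83 left).
Nov has 30 days (53 left).
Dec has 31 days (22 left).
22 days into Jan → Jan 22, 2045.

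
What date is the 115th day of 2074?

Jan has 31 days (115 − 31 = 84 remain).
Feb has 28 days (84 − 28 = 56 remain).
Mar has 31 days (56 − 31 = 25 remain).
25 into Apr → Apr 25.

Apr 25, 2074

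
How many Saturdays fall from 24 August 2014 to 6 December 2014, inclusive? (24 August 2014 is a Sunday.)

15

24 August 2014 is a Sunday; the first Saturday on or after it is 30 August 2014 (6 days later).
From 30 August 2014 to 6 December 2014: 1 + 30 + 31 + 30 + 6 = 98 days (rest of August, September, October, November, December).
98 ÷ 7 = 14 full weeks with remainder 0, so 14 more Saturdays after the first → 15.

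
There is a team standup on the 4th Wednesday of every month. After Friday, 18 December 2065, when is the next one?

December 2065 starts on a Tuesday; its first Wednesday is the 2nd, so the 4th Wednesday is the 23rd — 23 December 2065.
23 December 2065 is after 18 December 2065, so that is the next one.

23 December 2065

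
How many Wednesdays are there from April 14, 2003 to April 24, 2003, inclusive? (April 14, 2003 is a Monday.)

April 14, 2003 is a Monday; the first Wednesday on or after it is April 16, 2003 (2 days later).
From April 16, 2003 to April 24, 2003 is 24 − 16 = 8 days.
8 ÷ 7 = 1 full weeks with remainder 1, so 1 more Wednesdays after the first → 2.

2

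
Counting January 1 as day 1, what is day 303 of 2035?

October 30, 2035

January has 31 days (303 − 31 = 272 remain).
February has 28 days (272 − 28 = 244 remain).
March has 31 days (244 − 31 = 213 remain).
April has 30 days (213 − 30 = 183 remain).
May has 31 days (183 − 31 = 152 remain).
June has 30 days (152 − 30 = 122 remain).
July has 31 days (122 − 31 = 91 remain).
August has 31 days (91 − 31 = 60 remain).
September has 30 days (60 − 30 = 30 remain).
30 into October → October 30.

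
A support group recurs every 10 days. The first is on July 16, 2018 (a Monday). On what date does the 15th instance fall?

December 3, 2018

The 15th occurrence is 14 intervals after the first: 14 × 10 = 140 days after July 16, 2018.
July has 31 days — 15 days to the end of July leaves 125.
August has 31 days (94 left).
September has 30 days (64 left).
October has 31 days (33 left).
November has 30 days (3 left).
3 days into December → December 3, 2018.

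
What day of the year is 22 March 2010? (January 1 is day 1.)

81

Days in months before March: 31 + 28 = 59.
Plus 22 days into March → day 81.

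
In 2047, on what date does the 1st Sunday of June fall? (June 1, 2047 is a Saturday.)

2047-06-02

June 2047 begins on a Saturday, so the first Sunday is June 2 (1 day later).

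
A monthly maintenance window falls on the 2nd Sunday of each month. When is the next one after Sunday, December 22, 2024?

January 12, 2025

December 2024 starts on a Sunday; its first Sunday is the 1st, so the 2nd Sunday is the 8th — December 8, 2024.
That is not after December 22, 2024, so look at January 2025.
January 2025 starts on a Wednesday; its first Sunday is the 5th, so the 2nd Sunday is the 12th — January 12, 2025.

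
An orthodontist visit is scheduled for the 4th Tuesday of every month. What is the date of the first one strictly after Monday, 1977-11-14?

1977-11-22

November 1977 starts on a Tuesday; its first Tuesday is the 1st, so the 4th Tuesday is the 22nd — 1977-11-22.
1977-11-22 is after 1977-11-14, so that is the next one.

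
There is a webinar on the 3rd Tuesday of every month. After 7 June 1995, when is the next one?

June 1995 starts on a Thursday; its first Tuesday is the 6th, so the 3rd Tuesday is the 20th — 20 June 1995.
20 June 1995 is after 7 June 1995, so that is the next one.

20 June 1995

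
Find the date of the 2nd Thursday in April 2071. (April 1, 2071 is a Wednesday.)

9 April 2071

April 2071 begins on a Wednesday, so the first Thursday is April 2 (1 day later).
The 2nd Thursday is 1 weeks later: 2 + 7 = 9.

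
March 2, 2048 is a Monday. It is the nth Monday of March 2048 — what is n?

Day 2 falls in week ⌈2/7⌉ of the month.
Days 1–7 hold the 1st Monday, 8–14 the 2nd, 15–21 the 3rd, 22–28 the 4th, 29–31 the 5th.
2 is in the range for the 1st.

1st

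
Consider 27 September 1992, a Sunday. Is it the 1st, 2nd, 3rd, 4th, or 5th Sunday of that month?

Day 27 falls in week ⌈27/7⌉ of the month.
Days 1–7 hold the 1st Sunday, 8–14 the 2nd, 15–21 the 3rd, 22–28 the 4th, 29–31 the 5th.
27 is in the range for the 4th.

4th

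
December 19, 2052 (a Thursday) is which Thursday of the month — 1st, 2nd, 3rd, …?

3rd

Day 19 falls in week ⌈19/7⌉ of the month.
Days 1–7 hold the 1st Thursday, 8–14 the 2nd, 15–21 the 3rd, 22–28 the 4th, 29–31 the 5th.
19 is in the range for the 3rd.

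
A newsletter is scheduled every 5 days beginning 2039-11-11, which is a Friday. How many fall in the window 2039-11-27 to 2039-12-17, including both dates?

4

Occurrences land 5·i days after 2039-11-11 for i = 0, 1, 2, …
2039-11-27 is 16 days after the start; 16 ÷ 5 = 3 remainder 1; since the remainder is 1, round up to i = 4. First occurrence in the window: #5 on 2039-12-01 (4×5 = 20 days in).
2039-12-17 is 36 days after the start; 36 ÷ 5 = 7 remainder 1. Last occurrence in the window: #8 on 2039-12-16.
Occurrences #5 through #8: 4 in total.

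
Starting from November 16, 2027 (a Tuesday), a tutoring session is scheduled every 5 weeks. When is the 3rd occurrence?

January 25, 2028

The 3rd occurrence is 2 intervals after the first: 2 × 35 = 70 days after November 16, 2027.
November has 30 days — 14 days to the end of November leaves 56.
December has 31 days (25 left).
25 days into January → January 25, 2028.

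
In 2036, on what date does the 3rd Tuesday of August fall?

August 19, 2036

August 2036 begins on a Friday, so the first Tuesday is August 5 (4 days later).
The 3rd Tuesday is 2 weeks later: 5 + 14 = 19.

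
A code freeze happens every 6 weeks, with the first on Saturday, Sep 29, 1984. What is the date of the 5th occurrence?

The 5th occurrence is 4 intervals after the first: 4 × 42 = 168 days after Sep 29, 1984.
Sep has 30 days — 1 day to the end of Sep leaves 167.
Oct has 31 days (136 left).
Nov has 30 days (106 left).
Dec has 31 days (75 left).
Jan has 31 days (44 left).
Feb has 28 days (16 left).
16 days into Mar → Mar 16, 1985.

Mar 16, 1985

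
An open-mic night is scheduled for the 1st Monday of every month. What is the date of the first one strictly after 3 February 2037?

February 2037 starts on a Sunday, so its 1st Monday is 2 February 2037 (1 day in).
That is not after 3 February 2037, so look at March 2037.
March 2037 starts on a Sunday, so its 1st Monday is 2 March 2037 (1 day in).

2 March 2037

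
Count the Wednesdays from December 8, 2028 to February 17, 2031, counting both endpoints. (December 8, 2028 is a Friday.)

December 8, 2028 is a Friday; the first Wednesday on or after it is December 13, 2028 (5 days later).
From December 13, 2028 to February 17, 2031: 18 + 365 + 365 + 48 = 796 days (rest of 2028, 2029, 2030, to February 17, 2031 in 2031).
796 ÷ 7 = 113 full weeks with remainder 5, so 113 more Wednesdays after the first → 114.

114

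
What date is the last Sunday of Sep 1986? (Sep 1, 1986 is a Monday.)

Sep 28, 1986

Sep 1986 begins on a Monday, so the first Sunday is Sep 7 (6 days later).
Sep 1986 has 30 days. Adding weeks: 7, 14, 21, 28 — the last one ≤ 30 is the 28th.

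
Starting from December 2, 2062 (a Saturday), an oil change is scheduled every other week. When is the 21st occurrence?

The 21st occurrence is 20 intervals after the first: 20 × 14 = 280 days after December 2, 2062.
December has 31 days — 29 days to the end of December leaves 251.
January has 31 days (220 left).
February has 28 days (192 left).
March has 31 days (161 left).
April has 30 days (131 left).
May has 31 days (100 left).
June has 30 days (70 left).
July has 31 days (39 left).
August has 31 days (8 left).
8 days into September → September 8, 2063.

September 8, 2063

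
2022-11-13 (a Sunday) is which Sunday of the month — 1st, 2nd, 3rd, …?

2nd

Day 13 falls in week ⌈13/7⌉ of the month.
Days 1–7 hold the 1st Sunday, 8–14 the 2nd, 15–21 the 3rd, 22–28 the 4th, 29–31 the 5th.
13 is in the range for the 2nd.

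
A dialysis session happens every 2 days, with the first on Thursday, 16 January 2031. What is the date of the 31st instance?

The 31st occurrence is 30 intervals after the first: 30 × 2 = 60 days after 16 January 2031.
January has 31 days — 15 days to the end of January leaves 45.
February has 28 days (17 left).
17 days into March → 17 March 2031.

17 March 2031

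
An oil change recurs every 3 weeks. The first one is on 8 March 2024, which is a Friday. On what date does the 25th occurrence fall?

The 25th occurrence is 24 intervals after the first: 24 × 21 = 504 days after 8 March 2024.
March has 31 days — 23 days to the end of March leaves 481.
From end of March to end of 2024 is 275 days (206 left).
January has 31 days (175 left).
February has 28 days (147 left).
March has 31 days (116 left).
April has 30 days (86 left).
May has 31 days (55 left).
June has 30 days (25 left).
25 days into July → 25 July 2025.

25 July 2025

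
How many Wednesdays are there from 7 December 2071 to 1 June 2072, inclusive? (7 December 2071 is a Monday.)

26

7 December 2071 is a Monday; the first Wednesday on or after it is 9 December 2071 (2 days later).
From 9 December 2071 to 1 June 2072: 22 + 31 + 29 + 31 + 30 + 31 + 1 = 175 days (rest of December, January, February, March, April, May, June).
175 ÷ 7 = 25 full weeks with remainder 0, so 25 more Wednesdays after the first → 26.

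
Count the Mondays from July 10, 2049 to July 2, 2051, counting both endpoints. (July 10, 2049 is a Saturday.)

July 10, 2049 is a Saturday; the first Monday on or after it is July 12, 2049 (2 days later).
From July 12, 2049 to July 2, 2051: 172 + 365 + 183 = 720 days (rest of 2049, 2050, to July 2, 2051 in 2051).
720 ÷ 7 = 102 full weeks with remainder 6, so 102 more Mondays after the first → 103.

103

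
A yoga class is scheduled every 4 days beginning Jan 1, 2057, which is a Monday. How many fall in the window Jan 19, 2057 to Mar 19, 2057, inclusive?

15

Occurrences land 4·i days after Jan 1, 2057 for i = 0, 1, 2, …
Jan 19, 2057 is 18 days after the start; 18 ÷ 4 = 4 remainder 2; since the remainder is 2, round up to i = 5. First occurrence in the window: #6 on Jan 21, 2057 (5×4 = 20 days in).
Mar 19, 2057 is 77 days after the start; 77 ÷ 4 = 19 remainder 1. Last occurrence in the window: #20 on Mar 18, 2057.
Occurrences #6 through #20: 15 in total.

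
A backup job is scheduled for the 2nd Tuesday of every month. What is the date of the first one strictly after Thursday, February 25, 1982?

March 9, 1982

February 1982 starts on a Monday; its first Tuesday is the 2nd, so the 2nd Tuesday is the 9th — February 9, 1982.
That is not after February 25, 1982, so look at March 1982.
March 1982 starts on a Monday; its first Tuesday is the 2nd, so the 2nd Tuesday is the 9th — March 9, 1982.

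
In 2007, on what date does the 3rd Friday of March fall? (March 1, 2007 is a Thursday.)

March 2007 begins on a Thursday, so the first Friday is March 2 (1 day later).
The 3rd Friday is 2 weeks later: 2 + 14 = 16.

2007-03-16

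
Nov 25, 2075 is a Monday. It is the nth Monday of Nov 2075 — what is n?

Day 25 falls in week ⌈25/7⌉ of the month.
Days 1–7 hold the 1st Monday, 8–14 the 2nd, 15–21 the 3rd, 22–28 the 4th, 29–31 the 5th.
25 is in the range for the 4th.

4th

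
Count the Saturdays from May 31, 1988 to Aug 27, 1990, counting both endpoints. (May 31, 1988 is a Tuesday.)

117

May 31, 1988 is a Tuesday; the first Saturday on or after it is Jun 4, 1988 (4 days later).
From Jun 4, 1988 to Aug 27, 1990: 210 + 365 + 239 = 814 days (rest of 1988, 1989, to Aug 27, 1990 in 1990).
814 ÷ 7 = 116 full weeks with remainder 2, so 116 more Saturdays after the first → 117.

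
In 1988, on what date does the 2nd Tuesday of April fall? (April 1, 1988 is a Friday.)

1988-04-12

April 1988 begins on a Friday, so the first Tuesday is April 5 (4 days later).
The 2nd Tuesday is 1 weeks later: 5 + 7 = 12.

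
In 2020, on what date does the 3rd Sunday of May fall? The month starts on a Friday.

May 2020 begins on a Friday, so the first Sunday is May 3 (2 days later).
The 3rd Sunday is 2 weeks later: 3 + 14 = 17.

May 17, 2020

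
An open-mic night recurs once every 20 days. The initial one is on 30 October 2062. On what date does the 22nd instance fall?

The 22nd occurrence is 21 intervals after the first: 21 × 20 = 420 days after 30 October 2062.
October has 31 days — 1 day to the end of October leaves 419.
From end of October to end of 2062 is 61 days (358 left).
January has 31 days (327 left).
February has 28 days (299 left).
March has 31 days (268 left).
April has 30 days (238 left).
May has 31 days (207 left).
June has 30 days (177 left).
July has 31 days (146 left).
August has 31 days (115 left).
September has 30 days (85 left).
October has 31 days (54 left).
November has 30 days (24 left).
24 days into December → 24 December 2063.

24 December 2063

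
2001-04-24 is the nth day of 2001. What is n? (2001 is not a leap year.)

114

Days in months before April: 31 + 28 + 31 = 90.
Plus 24 days into April → day 114.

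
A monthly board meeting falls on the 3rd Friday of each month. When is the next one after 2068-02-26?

2068-03-16

February 2068 starts on a Wednesday; its first Friday is the 3rd, so the 3rd Friday is the 17th — 2068-02-17.
That is not after 2068-02-26, so look at March 2068.
March 2068 starts on a Thursday; its first Friday is the 2nd, so the 3rd Friday is the 16th — 2068-03-16.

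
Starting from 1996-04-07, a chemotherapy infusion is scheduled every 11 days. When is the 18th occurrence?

The 18th occurrence is 17 intervals after the first: 17 × 11 = 187 days after 1996-04-07.
April has 30 days — 23 days to the end of April leaves 164.
May has 31 days (133 left).
June has 30 days (103 left).
July has 31 days (72 left).
August has 31 days (41 left).
September has 30 days (11 left).
11 days into October → 1996-10-11.

1996-10-11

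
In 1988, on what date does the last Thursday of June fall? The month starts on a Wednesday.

1988-06-30

June 1988 begins on a Wednesday, so the first Thursday is June 2 (1 day later).
June 1988 has 30 days. Adding weeks: 2, 9, 16, 23, 30 — the last one ≤ 30 is the 30th.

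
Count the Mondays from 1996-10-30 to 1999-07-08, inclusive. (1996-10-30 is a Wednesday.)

140

1996-10-30 is a Wednesday; the first Monday on or after it is 1996-11-04 (5 days later).
From 1996-11-04 to 1999-07-08: 57 + 365 + 365 + 189 = 976 days (rest of 1996, 1997, 1998, to 1999-07-08 in 1999).
976 ÷ 7 = 139 full weeks with remainder 3, so 139 more Mondays after the first → 140.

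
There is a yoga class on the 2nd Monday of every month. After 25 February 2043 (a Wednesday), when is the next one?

9 March 2043

February 2043 starts on a Sunday; its first Monday is the 2nd, so the 2nd Monday is the 9th — 9 February 2043.
That is not after 25 February 2043, so look at March 2043.
March 2043 starts on a Sunday; its first Monday is the 2nd, so the 2nd Monday is the 9th — 9 March 2043.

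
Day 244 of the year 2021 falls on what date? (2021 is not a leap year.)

Sep 1, 2021

Jan has 31 days (244 − 31 = 213 remain).
Feb has 28 days (213 − 28 = 185 remain).
Mar has 31 days (185 − 31 = 154 remain).
Apr has 30 days (154 − 30 = 124 remain).
May has 31 days (124 − 31 = 93 remain).
Jun has 30 days (93 − 30 = 63 remain).
Jul has 31 days (63 − 31 = 32 remain).
Aug has 31 days (32 − 31 = 1 remain).
1 into Sep → Sep 1.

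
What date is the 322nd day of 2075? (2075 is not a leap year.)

November 18, 2075

January has 31 days (322 − 31 = 291 remain).
February has 28 days (291 − 28 = 263 remain).
March has 31 days (263 − 31 = 232 remain).
April has 30 days (232 − 30 = 202 remain).
May has 31 days (202 − 31 = 171 remain).
June has 30 days (171 − 30 = 141 remain).
July has 31 days (141 − 31 = 110 remain).
August has 31 days (110 − 31 = 79 remain).
September has 30 days (79 − 30 = 49 remain).
October has 31 days (49 − 31 = 18 remain).
18 into November → November 18.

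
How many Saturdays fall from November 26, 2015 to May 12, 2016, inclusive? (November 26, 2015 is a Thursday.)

24

November 26, 2015 is a Thursday; the first Saturday on or after it is November 28, 2015 (2 days later).
From November 28, 2015 to May 12, 2016: 2 + 31 + 31 + 29 + 31 + 30 + 12 = 166 days (rest of November, December, January, February, March, April, May).
166 ÷ 7 = 23 full weeks with remainder 5, so 23 more Saturdays after the first → 24.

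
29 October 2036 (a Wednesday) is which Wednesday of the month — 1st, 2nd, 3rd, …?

5th

Day 29 falls in week ⌈29/7⌉ of the month.
Days 1–7 hold the 1st Wednesday, 8–14 the 2nd, 15–21 the 3rd, 22–28 the 4th, 29–31 the 5th.
29 is in the range for the 5th.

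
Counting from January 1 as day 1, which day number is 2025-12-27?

Days in months before December: 31 + 28 + 31 + 30 + 31 + 30 + 31 + 31 + 30 + 31 + 30 = 334.
Plus 27 days into December → day 361.

361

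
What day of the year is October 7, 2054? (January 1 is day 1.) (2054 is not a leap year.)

Days in months before October: 31 + 28 + 31 + 30 + 31 + 30 + 31 + 31 + 30 = 273.
Plus 7 days into October → day 280.

280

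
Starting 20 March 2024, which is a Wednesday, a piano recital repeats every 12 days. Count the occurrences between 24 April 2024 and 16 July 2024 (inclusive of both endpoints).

Occurrences land 12·i days after 20 March 2024 for i = 0, 1, 2, …
24 April 2024 is 35 days after the start; 35 ÷ 12 = 2 remainder 11; since the remainder is 11, round up to i = 3. First occurrence in the window: #4 on 25 April 2024 (3×12 = 36 days in).
16 July 2024 is 118 days after the start; 118 ÷ 12 = 9 remainder 10. Last occurrence in the window: #10 on 6 July 2024.
Occurrences #4 through #10: 7 in total.

7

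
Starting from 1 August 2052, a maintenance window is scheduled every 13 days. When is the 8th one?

31 October 2052

The 8th occurrence is 7 intervals after the first: 7 × 13 = 91 days after 1 August 2052.
August has 31 days — 30 days to the end of August leaves 61.
September has 30 days (31 left).
31 days into October → 31 October 2052.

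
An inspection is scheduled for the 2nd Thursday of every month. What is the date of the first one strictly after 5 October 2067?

13 October 2067

October 2067 starts on a Saturday; its first Thursday is the 6th, so the 2nd Thursday is the 13th — 13 October 2067.
13 October 2067 is after 5 October 2067, so that is the next one.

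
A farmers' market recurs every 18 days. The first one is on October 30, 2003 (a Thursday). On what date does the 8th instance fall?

March 4, 2004

The 8th occurrence is 7 intervals after the first: 7 × 18 = 126 days after October 30, 2003.
October has 31 days — 1 day to the end of October leaves 125.
November has 30 days (95 left).
December has 31 days (64 left).
January has 31 days (33 left).
February has 29 days (4 left).
4 days into March → March 4, 2004.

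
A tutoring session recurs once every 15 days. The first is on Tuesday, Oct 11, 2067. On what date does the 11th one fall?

The 11th occurrence is 10 intervals after the first: 10 × 15 = 150 days after Oct 11, 2067.
Oct has 31 days — 20 days to the end of Oct leaves 130.
Nov has 30 days (100 left).
Dec has 31 days (69 left).
Jan has 31 days (38 left).
Feb has 29 days (9 left).
9 days into Mar → Mar 9, 2068.

Mar 9, 2068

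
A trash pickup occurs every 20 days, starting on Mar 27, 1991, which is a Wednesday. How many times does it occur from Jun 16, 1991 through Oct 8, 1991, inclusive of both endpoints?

5

Occurrences land 20·i days after Mar 27, 1991 for i = 0, 1, 2, …
Jun 16, 1991 is 81 days after the start; 81 ÷ 20 = 4 remainder 1; since the remainder is 1, round up to i = 5. First occurrence in the window: #6 on Jul 5, 1991 (5×20 = 100 days in).
Oct 8, 1991 is 195 days after the start; 195 ÷ 20 = 9 remainder 15. Last occurrence in the window: #10 on Sep 23, 1991.
Occurrences #6 through #10: 5 in total.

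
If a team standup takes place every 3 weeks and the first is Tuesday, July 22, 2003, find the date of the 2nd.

The 2nd occurrence is 1 interval after the first: 1 × 21 = 21 days after July 22, 2003.
July has 31 days — 9 days to the end of July leaves 12.
12 days into August → August 12, 2003.

August 12, 2003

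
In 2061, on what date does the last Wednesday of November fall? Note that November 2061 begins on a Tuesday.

November 2061 begins on a Tuesday, so the first Wednesday is November 2 (1 day later).
November 2061 has 30 days. Adding weeks: 2, 9, 16, 23, 30 — the last one ≤ 30 is the 30th.

November 30, 2061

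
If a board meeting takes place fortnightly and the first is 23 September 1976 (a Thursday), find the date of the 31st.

The 31st occurrence is 30 intervals after the first: 30 × 14 = 420 days after 23 September 1976.
September has 30 days — 7 days to the end of September leaves 413.
From end of September to end of 1976 is 92 days (321 left).
January has 31 days (290 left).
February has 28 days (262 left).
March has 31 days (231 left).
April has 30 days (201 left).
May has 31 days (170 left).
June has 30 days (140 left).
July has 31 days (109 left).
August has 31 days (78 left).
September has 30 days (48 left).
October has 31 days (17 left).
17 days into November → 17 November 1977.

17 November 1977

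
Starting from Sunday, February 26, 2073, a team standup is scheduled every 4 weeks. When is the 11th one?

December 3, 2073

The 11th occurrence is 10 intervals after the first: 10 × 28 = 280 days after February 26, 2073.
February has 28 days — 2 days to the end of February leaves 278.
March has 31 days (247 left).
April has 30 days (217 left).
May has 31 days (186 left).
June has 30 days (156 left).
July has 31 days (125 left).
August has 31 days (94 left).
September has 30 days (64 left).
October has 31 days (33 left).
November has 30 days (3 left).
3 days into December → December 3, 2073.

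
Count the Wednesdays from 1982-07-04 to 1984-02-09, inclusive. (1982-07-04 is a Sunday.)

84

1982-07-04 is a Sunday; the first Wednesday on or after it is 1982-07-07 (3 days later).
From 1982-07-07 to 1984-02-09: 177 + 365 + 40 = 582 days (rest of 1982, 1983, to 1984-02-09 in 1984).
582 ÷ 7 = 83 full weeks with remainder 1, so 83 more Wednesdays after the first → 84.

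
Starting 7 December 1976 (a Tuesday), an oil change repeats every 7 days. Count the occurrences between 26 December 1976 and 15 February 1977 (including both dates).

8

Occurrences land 7·i days after 7 December 1976 for i = 0, 1, 2, …
26 December 1976 is 19 days after the start; 19 ÷ 7 = 2 remainder 5; since the remainder is 5, round up to i = 3. First occurrence in the window: #4 on 28 December 1976 (3×7 = 21 days in).
15 February 1977 is 70 days after the start; 70 ÷ 7 = 10 remainder 0. Last occurrence in the window: #11 on 15 February 1977.
Occurrences #4 through #11: 8 in total.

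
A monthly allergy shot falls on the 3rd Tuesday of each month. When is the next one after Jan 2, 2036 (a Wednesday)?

Jan 2036 starts on a Tuesday; its first Tuesday is the 1st, so the 3rd Tuesday is the 15th — Jan 15, 2036.
Jan 15, 2036 is after Jan 2, 2036, so that is the next one.

Jan 15, 2036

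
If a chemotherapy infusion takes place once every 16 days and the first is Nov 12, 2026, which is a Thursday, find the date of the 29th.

The 29th occurrence is 28 intervals after the first: 28 × 16 = 448 days after Nov 12, 2026.
Nov has 30 days — 18 days to the end of Nov leaves 430.
From end of Nov to end of 2026 is 31 days (399 left).
2027 has 365 days (34 left).
Jan has 31 days (3 left).
3 days into Feb → Feb 3, 2028.

Feb 3, 2028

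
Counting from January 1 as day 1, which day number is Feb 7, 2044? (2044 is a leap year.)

38

Days in months before Feb: 31 = 31.
Plus 7 days into Feb → day 38.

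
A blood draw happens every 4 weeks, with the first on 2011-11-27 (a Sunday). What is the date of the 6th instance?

The 6th occurrence is 5 intervals after the first: 5 × 28 = 140 days after 2011-11-27.
November has 30 days — 3 days to the end of November leaves 137.
December has 31 days (106 left).
January has 31 days (75 left).
February has 29 days (46 left).
March has 31 days (15 left).
15 days into April → 2012-04-15.

2012-04-15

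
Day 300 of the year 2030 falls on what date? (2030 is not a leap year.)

27 October 2030

January has 31 days (300 − 31 = 269 remain).
February has 28 days (269 − 28 = 241 remain).
March has 31 days (241 − 31 = 210 remain).
April has 30 days (210 − 30 = 180 remain).
May has 31 days (180 − 31 = 149 remain).
June has 30 days (149 − 30 = 119 remain).
July has 31 days (119 − 31 = 88 remain).
August has 31 days (88 − 31 = 57 remain).
September has 30 days (57 − 30 = 27 remain).
27 into October → October 27.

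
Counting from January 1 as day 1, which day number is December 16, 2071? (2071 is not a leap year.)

350

Days in months before December: 31 + 28 + 31 + 30 + 31 + 30 + 31 + 31 + 30 + 31 + 30 = 334.
Plus 16 days into December → day 350.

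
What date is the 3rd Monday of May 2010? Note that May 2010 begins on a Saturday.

May 2010 begins on a Saturday, so the first Monday is May 3 (2 days later).
The 3rd Monday is 2 weeks later: 3 + 14 = 17.

17 May 2010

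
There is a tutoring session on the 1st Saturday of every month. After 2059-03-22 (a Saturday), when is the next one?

March 2059 starts on a Saturday, so its 1st Saturday is 2059-03-01.
That is not after 2059-03-22, so look at April 2059.
April 2059 starts on a Tuesday, so its 1st Saturday is 2059-04-05 (4 days in).

2059-04-05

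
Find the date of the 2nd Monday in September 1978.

11 September 1978

The first Monday of September 1978 is September 4.
The 2nd Monday is 1 weeks later: 4 + 7 = 11.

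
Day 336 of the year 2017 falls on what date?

December 2, 2017

January has 31 days (336 − 31 = 305 remain).
February has 28 days (305 − 28 = 277 remain).
March has 31 days (277 − 31 = 246 remain).
April has 30 days (246 − 30 = 216 remain).
May has 31 days (216 − 31 = 185 remain).
June has 30 days (185 − 30 = 155 remain).
July has 31 days (155 − 31 = 124 remain).
August has 31 days (124 − 31 = 93 remain).
September has 30 days (93 − 30 = 63 remain).
October has 31 days (63 − 31 = 32 remain).
November has 30 days (32 − 30 = 2 remain).
2 into December → December 2.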